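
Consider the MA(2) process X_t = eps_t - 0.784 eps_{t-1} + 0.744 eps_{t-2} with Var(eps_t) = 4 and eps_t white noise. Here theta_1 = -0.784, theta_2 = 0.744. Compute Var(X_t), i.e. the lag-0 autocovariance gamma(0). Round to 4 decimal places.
\gamma(0) = 8.6728

For an MA(q) process X_t = eps_t + sum_i theta_i eps_{t-i} with
Var(eps_t) = sigma^2, the variance is
  gamma(0) = sigma^2 * (1 + sum_i theta_i^2).
  sum_i theta_i^2 = (-0.784)^2 + (0.744)^2 = 0.614656 + 0.553536 = 1.168192.
  gamma(0) = 4 * (1 + 1.168192) = 4 * 2.168192 = 8.672768, which rounds to 8.6728.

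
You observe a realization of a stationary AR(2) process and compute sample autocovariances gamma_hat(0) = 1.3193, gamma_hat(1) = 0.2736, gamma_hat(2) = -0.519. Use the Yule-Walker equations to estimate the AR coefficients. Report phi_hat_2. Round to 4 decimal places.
\hat\phi_{2} = -0.4560

The Yule-Walker equations for an AR(p) process read, in matrix form,
  Gamma_p phi = r_p,   with   (Gamma_p)_{ij} = gamma(|i - j|),
                       (r_p)_i = gamma(i),   i,j = 1..p.
Substitute the sample gammas (Toeplitz matrix and right-hand side of size 2):
  Gamma_p = [[1.3193, 0.2736], [0.2736, 1.3193]]
  r_p     = [0.2736, -0.519]
Written out:
  1.3193 phi_1 + 0.2736 phi_2 = 0.2736
  0.2736 phi_1 + 1.3193 phi_2 = -0.519
Solve by Cramer's rule:
  det = gamma(0)^2 - gamma(1)^2 = (1.3193)^2 - (0.2736)^2 = 1.74055249 - 0.07485696 = 1.66569553
  phi_hat_1 = [gamma(1) gamma(0) - gamma(1) gamma(2)] / det = [(0.2736)(1.3193) - (0.2736)(-0.519)] / 1.66569553 = 0.50295888 / 1.66569553 = 0.302
  phi_hat_2 = [gamma(0) gamma(2) - gamma(1)^2] / det = [(1.3193)(-0.519) - (0.2736)^2] / 1.66569553 = -0.75957366 / 1.66569553 = -0.456
So phi_hat = [0.3020, -0.4560].
Therefore phi_hat_2 = -0.4560.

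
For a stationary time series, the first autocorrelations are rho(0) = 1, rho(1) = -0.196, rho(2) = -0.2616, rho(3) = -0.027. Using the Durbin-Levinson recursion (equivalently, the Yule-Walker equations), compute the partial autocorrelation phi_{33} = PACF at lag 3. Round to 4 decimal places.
\phi_{33} = -0.1791

The PACF at lag k is phi_{kk}, the last component of the solution
to the Yule-Walker system G_k phi = r_k where
  (G_k)_{ij} = rho(|i - j|), (r_k)_i = rho(i), i,j = 1..k.
Equivalently, Durbin-Levinson gives phi_{kk} iteratively:
  phi_{11} = rho(1)
  phi_{kk} = [rho(k) - sum_{j=1..k-1} phi_{k-1,j} rho(k-j)]
            / [1 - sum_{j=1..k-1} phi_{k-1,j} rho(j)],
  phi_{k,j} = phi_{k-1,j} - phi_{kk} phi_{k-1,k-j},  j = 1..k-1.
Step k = 1:
  phi_11 = rho(1) = -0.196.
Step k = 2:
  phi_22 = [rho(2) - phi_11 rho(1)] / [1 - phi_11 rho(1)] = [-0.2616 - (-0.196)(-0.196)] / [1 - (-0.196)(-0.196)]
         = -0.300016 / 0.961584 = -0.312002.
  Update: phi_21 = phi_11 - phi_22 phi_11 = -0.196 - (-0.312002)(-0.196) = -0.257152.
Step k = 3:
  phi_33 = [rho(3) - phi_21 rho(2) - phi_22 rho(1)] / [1 - phi_21 rho(1) - phi_22 rho(2)]
    numerator   = -0.027 - (-0.257152)(-0.2616) - (-0.312002)(-0.196) = -0.15542342
    denominator = 1 - (-0.257152)(-0.196) - (-0.312002)(-0.2616) = 0.86797845
  phi_33 = -0.15542342 / 0.86797845 = -0.1791.
Therefore phi_{33} = -0.1791.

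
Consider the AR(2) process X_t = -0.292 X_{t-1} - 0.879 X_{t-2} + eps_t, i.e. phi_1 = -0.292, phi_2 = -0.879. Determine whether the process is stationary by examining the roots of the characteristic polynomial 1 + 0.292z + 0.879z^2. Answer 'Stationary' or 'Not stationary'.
\text{Stationary}

The AR(p) characteristic polynomial is P(z) = 1 + 0.292z + 0.879z^2.
Stationarity requires all roots to lie outside the unit circle, i.e. |z| > 1 for every root.
Set 1 + (0.292) z + (0.879) z^2 = 0, i.e. a z^2 + b z + c = 0 with a = 0.879, b = 0.292, c = 1.
Discriminant D = b^2 - 4ac = (0.292)^2 - 4*(0.879)*1 = 0.085264 - (3.516) = -3.430736.
D < 0, so the roots are the complex-conjugate pair z = (-b +/- i sqrt(-D)) / (2a) = -0.1661 +/- 1.0536i.
For a conjugate pair |z|^2 = z * conj(z) = (product of roots) = c/a = 1/(0.879) = 1.137656, so |z| = sqrt(1.137656) = 1.0666 for both roots.
Moduli of all roots: 1.0666, 1.0666.
All moduli strictly greater than 1? Yes.
Verdict: Stationary.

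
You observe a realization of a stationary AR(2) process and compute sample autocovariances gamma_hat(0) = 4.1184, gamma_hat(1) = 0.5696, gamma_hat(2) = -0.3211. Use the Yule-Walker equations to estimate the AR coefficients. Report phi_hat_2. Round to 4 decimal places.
\hat\phi_{2} = -0.0990

The Yule-Walker equations for an AR(p) process read, in matrix form,
  Gamma_p phi = r_p,   with   (Gamma_p)_{ij} = gamma(|i - j|),
                       (r_p)_i = gamma(i),   i,j = 1..p.
Substitute the sample gammas (Toeplitz matrix and right-hand side of size 2):
  Gamma_p = [[4.1184, 0.5696], [0.5696, 4.1184]]
  r_p     = [0.5696, -0.3211]
Written out:
  4.1184 phi_1 + 0.5696 phi_2 = 0.5696
  0.5696 phi_1 + 4.1184 phi_2 = -0.3211
Solve by Cramer's rule:
  det = gamma(0)^2 - gamma(1)^2 = (4.1184)^2 - (0.5696)^2 = 16.96121856 - 0.32444416 = 16.6367744
  phi_hat_1 = [gamma(1) gamma(0) - gamma(1) gamma(2)] / det = [(0.5696)(4.1184) - (0.5696)(-0.3211)] / 16.6367744 = 2.5287392 / 16.6367744 = 0.152
  phi_hat_2 = [gamma(0) gamma(2) - gamma(1)^2] / det = [(4.1184)(-0.3211) - (0.5696)^2] / 16.6367744 = -1.6468624 / 16.6367744 = -0.099
So phi_hat = [0.1520, -0.0990].
Therefore phi_hat_2 = -0.0990.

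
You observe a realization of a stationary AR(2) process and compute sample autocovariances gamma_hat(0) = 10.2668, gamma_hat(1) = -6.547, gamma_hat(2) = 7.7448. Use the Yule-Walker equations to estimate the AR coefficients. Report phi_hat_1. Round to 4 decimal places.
\hat\phi_{1} = -0.2640

The Yule-Walker equations for an AR(p) process read, in matrix form,
  Gamma_p phi = r_p,   with   (Gamma_p)_{ij} = gamma(|i - j|),
                       (r_p)_i = gamma(i),   i,j = 1..p.
Substitute the sample gammas (Toeplitz matrix and right-hand side of size 2):
  Gamma_p = [[10.2668, -6.547], [-6.547, 10.2668]]
  r_p     = [-6.547, 7.7448]
Written out:
  10.2668 phi_1 - 6.547 phi_2 = -6.547
  -6.547 phi_1 + 10.2668 phi_2 = 7.7448
Solve by Cramer's rule:
  det = gamma(0)^2 - gamma(1)^2 = (10.2668)^2 - (-6.547)^2 = 105.40718224 - 42.863209 = 62.54397324
  phi_hat_1 = [gamma(1) gamma(0) - gamma(1) gamma(2)] / det = [(-6.547)(10.2668) - (-6.547)(7.7448)] / 62.54397324 = -16.511534 / 62.54397324 = -0.264
  phi_hat_2 = [gamma(0) gamma(2) - gamma(1)^2] / det = [(10.2668)(7.7448) - (-6.547)^2] / 62.54397324 = 36.65110364 / 62.54397324 = 0.586
So phi_hat = [-0.2640, 0.5860].
Therefore phi_hat_1 = -0.2640.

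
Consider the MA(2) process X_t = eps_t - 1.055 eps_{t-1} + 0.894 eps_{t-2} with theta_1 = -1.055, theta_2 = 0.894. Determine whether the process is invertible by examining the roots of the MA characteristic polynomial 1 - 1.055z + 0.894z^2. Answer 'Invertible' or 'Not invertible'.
\text{Invertible}

The MA(q) characteristic polynomial is P(z) = 1 - 1.055z + 0.894z^2.
Invertibility requires all roots to lie outside the unit circle, i.e. |z| > 1 for every root.
Set 1 + (-1.055) z + (0.894) z^2 = 0, i.e. a z^2 + b z + c = 0 with a = 0.894, b = -1.055, c = 1.
Discriminant D = b^2 - 4ac = (-1.055)^2 - 4*(0.894)*1 = 1.113025 - (3.576) = -2.462975.
D < 0, so the roots are the complex-conjugate pair z = (-b +/- i sqrt(-D)) / (2a) = 0.59 +/- 0.8777i.
For a conjugate pair |z|^2 = z * conj(z) = (product of roots) = c/a = 1/(0.894) = 1.118568, so |z| = sqrt(1.118568) = 1.0576 for both roots.
Moduli of all roots: 1.0576, 1.0576.
All moduli strictly greater than 1? Yes.
Verdict: Invertible.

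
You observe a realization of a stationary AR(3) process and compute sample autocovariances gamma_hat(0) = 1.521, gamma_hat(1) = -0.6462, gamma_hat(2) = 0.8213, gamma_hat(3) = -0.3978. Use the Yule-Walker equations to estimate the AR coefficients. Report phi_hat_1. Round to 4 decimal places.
\hat\phi_{1} = -0.2740

The Yule-Walker equations for an AR(p) process read, in matrix form,
  Gamma_p phi = r_p,   with   (Gamma_p)_{ij} = gamma(|i - j|),
                       (r_p)_i = gamma(i),   i,j = 1..p.
Substitute the sample gammas (Toeplitz matrix and right-hand side of size 3):
  Gamma_p = [[1.521, -0.6462, 0.8213], [-0.6462, 1.521, -0.6462], [0.8213, -0.6462, 1.521]]
  r_p     = [-0.6462, 0.8213, -0.3978]
Written out (R1..R3):
  (R1) 1.521 phi_1 - 0.6462 phi_2 + 0.8213 phi_3 = -0.6462
  (R2) -0.6462 phi_1 + 1.521 phi_2 - 0.6462 phi_3 = 0.8213
  (R3) 0.8213 phi_1 - 0.6462 phi_2 + 1.521 phi_3 = -0.3978
Gaussian elimination:
  R2 <- R2 - (-0.6462/1.521) R1 = R2 - (-0.424852) R1:  1.246461 phi_2 - 0.297269 phi_3 = 0.546761
  R3 <- R3 - (0.8213/1.521) R1 = R3 - (0.539974) R1:  -0.297269 phi_2 + 1.07752 phi_3 = -0.048869
  R3 <- R3 - (-0.297269/1.246461) R2 = R3 - (-0.23849) R2:  1.006624 phi_3 = 0.081528
Back-substitution:
  phi_hat_3 = 0.081528 / 1.006624 = 0.080992
  phi_hat_2 = (0.546761 - (-0.297269)(0.080992)) / 1.246461 = 0.457966
  phi_hat_1 = (-0.6462 - (-0.6462)(0.457966) - (0.8213)(0.080992)) / 1.521 = -0.274018
So phi_hat = [-0.2740, 0.4580, 0.0810].
Therefore phi_hat_1 = -0.2740.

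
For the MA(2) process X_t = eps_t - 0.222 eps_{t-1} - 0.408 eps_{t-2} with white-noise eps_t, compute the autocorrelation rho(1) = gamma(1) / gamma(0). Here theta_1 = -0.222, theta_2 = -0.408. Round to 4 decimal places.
\rho(1) = -0.1081

For an MA(q) process with theta_0 = 1, the autocovariance is
  gamma(k) = sigma^2 * sum_{i=0..q-k} theta_i * theta_{i+k},
and rho(k) = gamma(k) / gamma(0). Sigma^2 cancels.
  numerator   = (1)*(-0.222) + (-0.222)*(-0.408) = -0.131424.
  denominator = (1)^2 + (-0.222)^2 + (-0.408)^2 = 1.215748.
  rho(1) = -0.131424 / 1.215748 = -0.1081.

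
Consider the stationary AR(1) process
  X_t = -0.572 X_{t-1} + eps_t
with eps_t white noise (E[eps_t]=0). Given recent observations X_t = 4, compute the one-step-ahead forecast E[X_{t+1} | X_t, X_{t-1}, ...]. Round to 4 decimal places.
E[X_{t+1} \mid \mathcal F_t] = -2.2880

For an AR(p) model X_t = c + sum_i phi_i X_{t-i} + eps_t, the
one-step-ahead conditional mean is
  E[X_{t+1} | X_t, ...] = c + sum_i phi_i X_{t+1-i}.
Substitute known values:
  E[X_{t+1} | ...] = (-0.572) * (4)
                   = -2.2880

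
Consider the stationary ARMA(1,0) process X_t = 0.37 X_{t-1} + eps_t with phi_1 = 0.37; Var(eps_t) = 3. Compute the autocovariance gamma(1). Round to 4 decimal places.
\gamma(1) = 1.2861

Multiply the model equation by X_{t-k} and take expectations. With theta_0 = psi_0 = 1 and psi_j the MA(infinity) weights, this gives
  gamma(k) - sum_i phi_i gamma(k-i) = c_k,
  c_k = sigma^2 * sum_{j=k..q} theta_j psi_{j-k}   (c_k = 0 for k > q),
using gamma(-m) = gamma(m).
Pure AR (q = 0): c_0 = sigma^2 = 3, c_k = 0 for k >= 1.
Equations for k = 0 and k = 1 (AR order 1):
  gamma(0) = phi_1 gamma(1) + c_0
  gamma(1) = phi_1 gamma(0) + c_1
Substituting the second into the first: gamma(0) (1 - phi_1^2) = c_0 + phi_1 c_1, so
  gamma(0) = c_0 / (1 - phi_1^2) = 3 / (1 - (0.37)^2) = 3 / 0.8631 = 3.475843.
  gamma(1) = phi_1 gamma(0) = (0.37)(3.475843) = 1.286062.
Therefore gamma(1) = 1.2861 (to 4 decimal places).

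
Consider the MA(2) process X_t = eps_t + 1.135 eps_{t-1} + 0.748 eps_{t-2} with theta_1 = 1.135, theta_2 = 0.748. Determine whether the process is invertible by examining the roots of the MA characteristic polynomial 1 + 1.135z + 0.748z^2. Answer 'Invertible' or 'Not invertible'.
\text{Invertible}

The MA(q) characteristic polynomial is P(z) = 1 + 1.135z + 0.748z^2.
Invertibility requires all roots to lie outside the unit circle, i.e. |z| > 1 for every root.
Set 1 + (1.135) z + (0.748) z^2 = 0, i.e. a z^2 + b z + c = 0 with a = 0.748, b = 1.135, c = 1.
Discriminant D = b^2 - 4ac = (1.135)^2 - 4*(0.748)*1 = 1.288225 - (2.992) = -1.703775.
D < 0, so the roots are the complex-conjugate pair z = (-b +/- i sqrt(-D)) / (2a) = -0.7587 +/- 0.8725i.
For a conjugate pair |z|^2 = z * conj(z) = (product of roots) = c/a = 1/(0.748) = 1.336898, so |z| = sqrt(1.336898) = 1.1562 for both roots.
Moduli of all roots: 1.1562, 1.1562.
All moduli strictly greater than 1? Yes.
Verdict: Invertible.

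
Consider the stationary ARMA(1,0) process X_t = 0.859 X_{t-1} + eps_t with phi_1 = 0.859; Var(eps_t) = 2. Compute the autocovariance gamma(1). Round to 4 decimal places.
\gamma(1) = 6.5543

Multiply the model equation by X_{t-k} and take expectations. With theta_0 = psi_0 = 1 and psi_j the MA(infinity) weights, this gives
  gamma(k) - sum_i phi_i gamma(k-i) = c_k,
  c_k = sigma^2 * sum_{j=k..q} theta_j psi_{j-k}   (c_k = 0 for k > q),
using gamma(-m) = gamma(m).
Pure AR (q = 0): c_0 = sigma^2 = 2, c_k = 0 for k >= 1.
Equations for k = 0 and k = 1 (AR order 1):
  gamma(0) = phi_1 gamma(1) + c_0
  gamma(1) = phi_1 gamma(0) + c_1
Substituting the second into the first: gamma(0) (1 - phi_1^2) = c_0 + phi_1 c_1, so
  gamma(0) = c_0 / (1 - phi_1^2) = 2 / (1 - (0.859)^2) = 2 / 0.262119 = 7.630122.
  gamma(1) = phi_1 gamma(0) = (0.859)(7.630122) = 6.554275.
Therefore gamma(1) = 6.5543 (to 4 decimal places).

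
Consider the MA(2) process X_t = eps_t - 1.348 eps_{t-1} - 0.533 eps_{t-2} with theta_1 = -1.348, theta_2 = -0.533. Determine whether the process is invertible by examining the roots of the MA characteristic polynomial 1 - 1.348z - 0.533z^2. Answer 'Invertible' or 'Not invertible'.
\text{Not invertible}

The MA(q) characteristic polynomial is P(z) = 1 - 1.348z - 0.533z^2.
Invertibility requires all roots to lie outside the unit circle, i.e. |z| > 1 for every root.
Set 1 + (-1.348) z + (-0.533) z^2 = 0, i.e. a z^2 + b z + c = 0 with a = -0.533, b = -1.348, c = 1.
Discriminant D = b^2 - 4ac = (-1.348)^2 - 4*(-0.533)*1 = 1.817104 - (-2.132) = 3.949104.
D >= 0, so the roots are real: z = (-b +/- sqrt(D)) / (2a) = (1.348 +/- 1.987235) / (-1.066).
  z_1 = (1.348 + 1.987235) / (-1.066) = -3.1287,   |z_1| = 3.1287.
  z_2 = (1.348 - 1.987235) / (-1.066) = 0.5997,   |z_2| = 0.5997.
Moduli of all roots: 3.1287, 0.5997.
All moduli strictly greater than 1? No.
Verdict: Not invertible.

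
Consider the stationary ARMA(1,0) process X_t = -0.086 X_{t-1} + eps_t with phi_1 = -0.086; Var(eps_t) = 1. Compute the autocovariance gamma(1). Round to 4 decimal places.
\gamma(1) = -0.0866

Multiply the model equation by X_{t-k} and take expectations. With theta_0 = psi_0 = 1 and psi_j the MA(infinity) weights, this gives
  gamma(k) - sum_i phi_i gamma(k-i) = c_k,
  c_k = sigma^2 * sum_{j=k..q} theta_j psi_{j-k}   (c_k = 0 for k > q),
using gamma(-m) = gamma(m).
Pure AR (q = 0): c_0 = sigma^2 = 1, c_k = 0 for k >= 1.
Equations for k = 0 and k = 1 (AR order 1):
  gamma(0) = phi_1 gamma(1) + c_0
  gamma(1) = phi_1 gamma(0) + c_1
Substituting the second into the first: gamma(0) (1 - phi_1^2) = c_0 + phi_1 c_1, so
  gamma(0) = c_0 / (1 - phi_1^2) = 1 / (1 - (-0.086)^2) = 1 / 0.992604 = 1.007451.
  gamma(1) = phi_1 gamma(0) = (-0.086)(1.007451) = -0.086641.
Therefore gamma(1) = -0.0866 (to 4 decimal places).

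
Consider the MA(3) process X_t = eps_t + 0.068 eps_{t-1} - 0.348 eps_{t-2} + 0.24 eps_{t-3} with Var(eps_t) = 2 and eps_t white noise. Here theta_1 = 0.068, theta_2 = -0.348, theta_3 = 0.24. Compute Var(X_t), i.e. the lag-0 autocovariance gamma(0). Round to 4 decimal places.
\gamma(0) = 2.3667

For an MA(q) process X_t = eps_t + sum_i theta_i eps_{t-i} with
Var(eps_t) = sigma^2, the variance is
  gamma(0) = sigma^2 * (1 + sum_i theta_i^2).
  sum_i theta_i^2 = (0.068)^2 + (-0.348)^2 + (0.24)^2 = 0.004624 + 0.121104 + 0.0576 = 0.183328.
  gamma(0) = 2 * (1 + 0.183328) = 2 * 1.183328 = 2.366656, which rounds to 2.3667.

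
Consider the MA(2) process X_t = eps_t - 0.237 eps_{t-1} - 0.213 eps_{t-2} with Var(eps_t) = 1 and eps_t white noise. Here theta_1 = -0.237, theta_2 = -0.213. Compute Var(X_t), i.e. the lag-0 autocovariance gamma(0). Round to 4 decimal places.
\gamma(0) = 1.1015

For an MA(q) process X_t = eps_t + sum_i theta_i eps_{t-i} with
Var(eps_t) = sigma^2, the variance is
  gamma(0) = sigma^2 * (1 + sum_i theta_i^2).
  sum_i theta_i^2 = (-0.237)^2 + (-0.213)^2 = 0.056169 + 0.045369 = 0.101538.
  gamma(0) = 1 * (1 + 0.101538) = 1 * 1.101538 = 1.101538, which rounds to 1.1015.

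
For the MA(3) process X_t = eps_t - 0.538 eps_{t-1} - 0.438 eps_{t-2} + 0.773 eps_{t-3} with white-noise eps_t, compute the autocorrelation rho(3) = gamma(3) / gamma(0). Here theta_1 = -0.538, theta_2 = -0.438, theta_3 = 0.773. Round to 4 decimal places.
\rho(3) = 0.3718

For an MA(q) process with theta_0 = 1, the autocovariance is
  gamma(k) = sigma^2 * sum_{i=0..q-k} theta_i * theta_{i+k},
and rho(k) = gamma(k) / gamma(0). Sigma^2 cancels.
  numerator   = (1)*(0.773) = 0.773.
  denominator = (1)^2 + (-0.538)^2 + (-0.438)^2 + (0.773)^2 = 2.078817.
  rho(3) = 0.773 / 2.078817 = 0.3718.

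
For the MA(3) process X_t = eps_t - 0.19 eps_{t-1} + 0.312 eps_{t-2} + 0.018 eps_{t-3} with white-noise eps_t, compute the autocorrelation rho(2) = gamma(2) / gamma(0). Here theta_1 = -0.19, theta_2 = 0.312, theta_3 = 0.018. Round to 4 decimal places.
\rho(2) = 0.2722

For an MA(q) process with theta_0 = 1, the autocovariance is
  gamma(k) = sigma^2 * sum_{i=0..q-k} theta_i * theta_{i+k},
and rho(k) = gamma(k) / gamma(0). Sigma^2 cancels.
  numerator   = (1)*(0.312) + (-0.19)*(0.018) = 0.30858.
  denominator = (1)^2 + (-0.19)^2 + (0.312)^2 + (0.018)^2 = 1.133768.
  rho(2) = 0.30858 / 1.133768 = 0.2722.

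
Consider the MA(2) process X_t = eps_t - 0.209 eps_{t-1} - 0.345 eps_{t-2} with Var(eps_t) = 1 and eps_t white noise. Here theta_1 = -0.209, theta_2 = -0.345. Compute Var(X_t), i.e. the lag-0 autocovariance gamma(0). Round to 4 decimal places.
\gamma(0) = 1.1627

For an MA(q) process X_t = eps_t + sum_i theta_i eps_{t-i} with
Var(eps_t) = sigma^2, the variance is
  gamma(0) = sigma^2 * (1 + sum_i theta_i^2).
  sum_i theta_i^2 = (-0.209)^2 + (-0.345)^2 = 0.043681 + 0.119025 = 0.162706.
  gamma(0) = 1 * (1 + 0.162706) = 1 * 1.162706 = 1.162706, which rounds to 1.1627.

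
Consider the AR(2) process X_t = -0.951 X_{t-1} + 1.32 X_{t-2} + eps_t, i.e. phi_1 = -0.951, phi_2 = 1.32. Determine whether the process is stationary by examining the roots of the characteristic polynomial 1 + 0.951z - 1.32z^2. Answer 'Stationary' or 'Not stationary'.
\text{Not stationary}

The AR(p) characteristic polynomial is P(z) = 1 + 0.951z - 1.32z^2.
Stationarity requires all roots to lie outside the unit circle, i.e. |z| > 1 for every root.
Set 1 + (0.951) z + (-1.32) z^2 = 0, i.e. a z^2 + b z + c = 0 with a = -1.32, b = 0.951, c = 1.
Discriminant D = b^2 - 4ac = (0.951)^2 - 4*(-1.32)*1 = 0.904401 - (-5.28) = 6.184401.
D >= 0, so the roots are real: z = (-b +/- sqrt(D)) / (2a) = (-0.951 +/- 2.486846) / (-2.64).
  z_1 = (-0.951 + 2.486846) / (-2.64) = -0.5818,   |z_1| = 0.5818.
  z_2 = (-0.951 - 2.486846) / (-2.64) = 1.3022,   |z_2| = 1.3022.
Moduli of all roots: 0.5818, 1.3022.
All moduli strictly greater than 1? No.
Verdict: Not stationary.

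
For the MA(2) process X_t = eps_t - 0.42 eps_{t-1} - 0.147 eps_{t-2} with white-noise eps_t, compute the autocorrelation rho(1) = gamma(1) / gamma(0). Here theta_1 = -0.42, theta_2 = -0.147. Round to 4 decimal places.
\rho(1) = -0.2990

For an MA(q) process with theta_0 = 1, the autocovariance is
  gamma(k) = sigma^2 * sum_{i=0..q-k} theta_i * theta_{i+k},
and rho(k) = gamma(k) / gamma(0). Sigma^2 cancels.
  numerator   = (1)*(-0.42) + (-0.42)*(-0.147) = -0.35826.
  denominator = (1)^2 + (-0.42)^2 + (-0.147)^2 = 1.198009.
  rho(1) = -0.35826 / 1.198009 = -0.2990.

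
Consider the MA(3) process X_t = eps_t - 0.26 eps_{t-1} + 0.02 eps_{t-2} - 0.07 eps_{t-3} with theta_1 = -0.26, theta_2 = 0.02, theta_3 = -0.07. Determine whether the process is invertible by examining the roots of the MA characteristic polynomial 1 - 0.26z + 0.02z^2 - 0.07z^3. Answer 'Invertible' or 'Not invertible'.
\text{Invertible}

The MA(q) characteristic polynomial is P(z) = 1 - 0.26z + 0.02z^2 - 0.07z^3.
Invertibility requires all roots to lie outside the unit circle, i.e. |z| > 1 for every root.
Degree 3: look for a simple real root z0 first, then factor out (1 - z/z0) and solve the remaining quadratic.
Testing z0 = 2: P(2) = 1 + (-0.26)(2) + (0.02)(2)^2 + (-0.07)(2)^3
  = 1 + (-0.52) + (0.08) + (-0.56) = 0.  So z_0 = 2 is a root, |z_0| = 2.
Divide out the factor (1 - 0.5 z) = (1 - z/z0) (since 1/z0 = 0.5):
  P(z) = (1 - 0.5 z)(1 + (0.24) z + (0.14) z^2)
  [check: z-coef 0.24 - (0.5) = -0.26; z^2-coef 0.14 - (0.5)(0.24) = 0.02; z^3-coef -(0.5)(0.14) = -0.07.]
Remaining roots from the quadratic factor 1 + (0.24) z + (0.14) z^2:
  Set 1 + (0.24) z + (0.14) z^2 = 0, i.e. a z^2 + b z + c = 0 with a = 0.14, b = 0.24, c = 1.
  Discriminant D = b^2 - 4ac = (0.24)^2 - 4*(0.14)*1 = 0.0576 - (0.56) = -0.5024.
  D < 0, so the roots are the complex-conjugate pair z = (-b +/- i sqrt(-D)) / (2a) = -0.8571 +/- 2.5314i.
  For a conjugate pair |z|^2 = z * conj(z) = (product of roots) = c/a = 1/(0.14) = 7.142857, so |z| = sqrt(7.142857) = 2.6726 for both roots.
Moduli of all roots: 2.0000, 2.6726, 2.6726.
All moduli strictly greater than 1? Yes.
Verdict: Invertible.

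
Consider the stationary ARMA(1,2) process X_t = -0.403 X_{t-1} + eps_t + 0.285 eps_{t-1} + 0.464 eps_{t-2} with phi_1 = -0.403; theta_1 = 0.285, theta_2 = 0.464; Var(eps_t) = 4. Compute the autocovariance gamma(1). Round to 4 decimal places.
\gamma(1) = -1.2171

Multiply the model equation by X_{t-k} and take expectations. With theta_0 = psi_0 = 1 and psi_j the MA(infinity) weights, this gives
  gamma(k) - sum_i phi_i gamma(k-i) = c_k,
  c_k = sigma^2 * sum_{j=k..q} theta_j psi_{j-k}   (c_k = 0 for k > q),
using gamma(-m) = gamma(m).
psi-weights needed (psi_j = theta_j + sum_i phi_i psi_{j-i}):
  psi_1 = theta_1 + phi_1 = 0.285 + (-0.403) = -0.118
  psi_2 = theta_2 + phi_1 psi_1 = 0.464 + (-0.403)(-0.118) = 0.511554
Right-hand sides:
  c_0 = sigma^2 (1 + theta_1 psi_1 + theta_2 psi_2) = 4 * (1 + (0.285)(-0.118) + (0.464)(0.511554)) = 4 * 1.203731 = 4.814924
  c_1 = sigma^2 (theta_1 + theta_2 psi_1) = 4 * (0.285 + (0.464)(-0.118)) = 0.920992
  c_2 = sigma^2 theta_2 = 4 * (0.464) = 1.856
Equations for k = 0 and k = 1 (AR order 1):
  gamma(0) = phi_1 gamma(1) + c_0
  gamma(1) = phi_1 gamma(0) + c_1
Substituting the second into the first: gamma(0) (1 - phi_1^2) = c_0 + phi_1 c_1, so
  gamma(0) = (c_0 + phi_1 c_1) / (1 - phi_1^2) = (4.814924 + (-0.403)(0.920992)) / (1 - (-0.403)^2) = 4.443764 / 0.837591 = 5.305411.
  gamma(1) = phi_1 gamma(0) + c_1 = (-0.403)(5.305411) + (0.920992) = -1.217089.
Therefore gamma(1) = -1.2171 (to 4 decimal places).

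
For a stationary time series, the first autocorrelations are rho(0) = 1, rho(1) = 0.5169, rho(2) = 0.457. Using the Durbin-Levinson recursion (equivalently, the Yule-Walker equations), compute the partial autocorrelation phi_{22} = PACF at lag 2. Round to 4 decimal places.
\phi_{22} = 0.2590

The PACF at lag k is phi_{kk}, the last component of the solution
to the Yule-Walker system G_k phi = r_k where
  (G_k)_{ij} = rho(|i - j|), (r_k)_i = rho(i), i,j = 1..k.
Equivalently, Durbin-Levinson gives phi_{kk} iteratively:
  phi_{11} = rho(1)
  phi_{kk} = [rho(k) - sum_{j=1..k-1} phi_{k-1,j} rho(k-j)]
            / [1 - sum_{j=1..k-1} phi_{k-1,j} rho(j)],
  phi_{k,j} = phi_{k-1,j} - phi_{kk} phi_{k-1,k-j},  j = 1..k-1.
Step k = 1:
  phi_11 = rho(1) = 0.5169.
Step k = 2:
  phi_22 = [rho(2) - phi_11 rho(1)] / [1 - phi_11 rho(1)] = [0.457 - (0.5169)(0.5169)] / [1 - (0.5169)(0.5169)]
         = 0.18981439 / 0.73281439 = 0.259.
Therefore phi_{22} = 0.2590.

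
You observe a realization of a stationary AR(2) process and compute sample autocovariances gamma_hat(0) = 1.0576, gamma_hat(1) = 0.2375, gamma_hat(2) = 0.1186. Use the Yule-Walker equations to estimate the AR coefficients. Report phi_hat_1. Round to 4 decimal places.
\hat\phi_{1} = 0.2100

The Yule-Walker equations for an AR(p) process read, in matrix form,
  Gamma_p phi = r_p,   with   (Gamma_p)_{ij} = gamma(|i - j|),
                       (r_p)_i = gamma(i),   i,j = 1..p.
Substitute the sample gammas (Toeplitz matrix and right-hand side of size 2):
  Gamma_p = [[1.0576, 0.2375], [0.2375, 1.0576]]
  r_p     = [0.2375, 0.1186]
Written out:
  1.0576 phi_1 + 0.2375 phi_2 = 0.2375
  0.2375 phi_1 + 1.0576 phi_2 = 0.1186
Solve by Cramer's rule:
  det = gamma(0)^2 - gamma(1)^2 = (1.0576)^2 - (0.2375)^2 = 1.11851776 - 0.05640625 = 1.06211151
  phi_hat_1 = [gamma(1) gamma(0) - gamma(1) gamma(2)] / det = [(0.2375)(1.0576) - (0.2375)(0.1186)] / 1.06211151 = 0.2230125 / 1.06211151 = 0.21
  phi_hat_2 = [gamma(0) gamma(2) - gamma(1)^2] / det = [(1.0576)(0.1186) - (0.2375)^2] / 1.06211151 = 0.06902511 / 1.06211151 = 0.065
So phi_hat = [0.2100, 0.0650].
Therefore phi_hat_1 = 0.2100.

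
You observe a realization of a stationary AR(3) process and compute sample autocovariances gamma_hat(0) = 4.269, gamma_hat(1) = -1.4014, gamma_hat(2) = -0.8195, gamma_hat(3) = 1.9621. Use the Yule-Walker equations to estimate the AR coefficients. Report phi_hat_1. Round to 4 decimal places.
\hat\phi_{1} = -0.3260

The Yule-Walker equations for an AR(p) process read, in matrix form,
  Gamma_p phi = r_p,   with   (Gamma_p)_{ij} = gamma(|i - j|),
                       (r_p)_i = gamma(i),   i,j = 1..p.
Substitute the sample gammas (Toeplitz matrix and right-hand side of size 3):
  Gamma_p = [[4.269, -1.4014, -0.8195], [-1.4014, 4.269, -1.4014], [-0.8195, -1.4014, 4.269]]
  r_p     = [-1.4014, -0.8195, 1.9621]
Written out (R1..R3):
  (R1) 4.269 phi_1 - 1.4014 phi_2 - 0.8195 phi_3 = -1.4014
  (R2) -1.4014 phi_1 + 4.269 phi_2 - 1.4014 phi_3 = -0.8195
  (R3) -0.8195 phi_1 - 1.4014 phi_2 + 4.269 phi_3 = 1.9621
Gaussian elimination:
  R2 <- R2 - (-1.4014/4.269) R1 = R2 - (-0.328274) R1:  3.808957 phi_2 - 1.67042 phi_3 = -1.279543
  R3 <- R3 - (-0.8195/4.269) R1 = R3 - (-0.191965) R1:  -1.67042 phi_2 + 4.111684 phi_3 = 1.69308
  R3 <- R3 - (-1.67042/3.808957) R2 = R3 - (-0.438551) R2:  3.379121 phi_3 = 1.131936
Back-substitution:
  phi_hat_3 = 1.131936 / 3.379121 = 0.334979
  phi_hat_2 = (-1.279543 - (-1.67042)(0.334979)) / 3.808957 = -0.189025
  phi_hat_1 = (-1.4014 - (-1.4014)(-0.189025) - (-0.8195)(0.334979)) / 4.269 = -0.326021
So phi_hat = [-0.3260, -0.1890, 0.3350].
Therefore phi_hat_1 = -0.3260.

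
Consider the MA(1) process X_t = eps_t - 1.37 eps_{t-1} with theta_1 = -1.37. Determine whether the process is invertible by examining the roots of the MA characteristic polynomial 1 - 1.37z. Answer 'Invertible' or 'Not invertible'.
\text{Not invertible}

The MA(q) characteristic polynomial is P(z) = 1 - 1.37z.
Invertibility requires all roots to lie outside the unit circle, i.e. |z| > 1 for every root.
This is linear in z: 1 + (-1.37) z = 0  =>  z = -1/(-1.37) = 0.729927,  |z| = 0.729927.
Moduli of all roots: 0.7299.
All moduli strictly greater than 1? No.
Verdict: Not invertible.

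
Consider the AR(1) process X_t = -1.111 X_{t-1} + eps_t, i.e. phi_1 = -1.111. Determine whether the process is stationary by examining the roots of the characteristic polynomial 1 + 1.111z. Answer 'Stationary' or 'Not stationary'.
\text{Not stationary}

The AR(p) characteristic polynomial is P(z) = 1 + 1.111z.
Stationarity requires all roots to lie outside the unit circle, i.e. |z| > 1 for every root.
This is linear in z: 1 + (1.111) z = 0  =>  z = -1/(1.111) = -0.90009,  |z| = 0.90009.
Moduli of all roots: 0.9001.
All moduli strictly greater than 1? No.
Verdict: Not stationary.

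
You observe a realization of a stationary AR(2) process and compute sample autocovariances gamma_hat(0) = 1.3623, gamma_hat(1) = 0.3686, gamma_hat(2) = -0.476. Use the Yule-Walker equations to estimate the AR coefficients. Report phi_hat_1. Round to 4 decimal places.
\hat\phi_{1} = 0.3940

The Yule-Walker equations for an AR(p) process read, in matrix form,
  Gamma_p phi = r_p,   with   (Gamma_p)_{ij} = gamma(|i - j|),
                       (r_p)_i = gamma(i),   i,j = 1..p.
Substitute the sample gammas (Toeplitz matrix and right-hand side of size 2):
  Gamma_p = [[1.3623, 0.3686], [0.3686, 1.3623]]
  r_p     = [0.3686, -0.476]
Written out:
  1.3623 phi_1 + 0.3686 phi_2 = 0.3686
  0.3686 phi_1 + 1.3623 phi_2 = -0.476
Solve by Cramer's rule:
  det = gamma(0)^2 - gamma(1)^2 = (1.3623)^2 - (0.3686)^2 = 1.85586129 - 0.13586596 = 1.71999533
  phi_hat_1 = [gamma(1) gamma(0) - gamma(1) gamma(2)] / det = [(0.3686)(1.3623) - (0.3686)(-0.476)] / 1.71999533 = 0.67759738 / 1.71999533 = 0.394
  phi_hat_2 = [gamma(0) gamma(2) - gamma(1)^2] / det = [(1.3623)(-0.476) - (0.3686)^2] / 1.71999533 = -0.78432076 / 1.71999533 = -0.456
So phi_hat = [0.3940, -0.4560].
Therefore phi_hat_1 = 0.3940.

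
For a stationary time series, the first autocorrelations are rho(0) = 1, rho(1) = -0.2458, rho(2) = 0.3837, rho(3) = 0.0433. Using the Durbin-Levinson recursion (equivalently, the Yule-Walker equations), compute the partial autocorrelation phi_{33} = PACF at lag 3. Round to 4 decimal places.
\phi_{33} = 0.2291

The PACF at lag k is phi_{kk}, the last component of the solution
to the Yule-Walker system G_k phi = r_k where
  (G_k)_{ij} = rho(|i - j|), (r_k)_i = rho(i), i,j = 1..k.
Equivalently, Durbin-Levinson gives phi_{kk} iteratively:
  phi_{11} = rho(1)
  phi_{kk} = [rho(k) - sum_{j=1..k-1} phi_{k-1,j} rho(k-j)]
            / [1 - sum_{j=1..k-1} phi_{k-1,j} rho(j)],
  phi_{k,j} = phi_{k-1,j} - phi_{kk} phi_{k-1,k-j},  j = 1..k-1.
Step k = 1:
  phi_11 = rho(1) = -0.2458.
Step k = 2:
  phi_22 = [rho(2) - phi_11 rho(1)] / [1 - phi_11 rho(1)] = [0.3837 - (-0.2458)(-0.2458)] / [1 - (-0.2458)(-0.2458)]
         = 0.32328236 / 0.93958236 = 0.34407.
  Update: phi_21 = phi_11 - phi_22 phi_11 = -0.2458 - (0.34407)(-0.2458) = -0.161228.
Step k = 3:
  phi_33 = [rho(3) - phi_21 rho(2) - phi_22 rho(1)] / [1 - phi_21 rho(1) - phi_22 rho(2)]
    numerator   = 0.0433 - (-0.161228)(0.3837) - (0.34407)(-0.2458) = 0.18973548
    denominator = 1 - (-0.161228)(-0.2458) - (0.34407)(0.3837) = 0.82835051
  phi_33 = 0.18973548 / 0.82835051 = 0.2291.
Therefore phi_{33} = 0.2291.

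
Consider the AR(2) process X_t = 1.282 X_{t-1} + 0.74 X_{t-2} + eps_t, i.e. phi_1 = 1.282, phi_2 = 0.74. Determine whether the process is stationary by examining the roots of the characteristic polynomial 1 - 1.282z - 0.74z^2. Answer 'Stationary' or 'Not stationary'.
\text{Not stationary}

The AR(p) characteristic polynomial is P(z) = 1 - 1.282z - 0.74z^2.
Stationarity requires all roots to lie outside the unit circle, i.e. |z| > 1 for every root.
Set 1 + (-1.282) z + (-0.74) z^2 = 0, i.e. a z^2 + b z + c = 0 with a = -0.74, b = -1.282, c = 1.
Discriminant D = b^2 - 4ac = (-1.282)^2 - 4*(-0.74)*1 = 1.643524 - (-2.96) = 4.603524.
D >= 0, so the roots are real: z = (-b +/- sqrt(D)) / (2a) = (1.282 +/- 2.145582) / (-1.48).
  z_1 = (1.282 + 2.145582) / (-1.48) = -2.3159,   |z_1| = 2.3159.
  z_2 = (1.282 - 2.145582) / (-1.48) = 0.5835,   |z_2| = 0.5835.
Moduli of all roots: 2.3159, 0.5835.
All moduli strictly greater than 1? No.
Verdict: Not stationary.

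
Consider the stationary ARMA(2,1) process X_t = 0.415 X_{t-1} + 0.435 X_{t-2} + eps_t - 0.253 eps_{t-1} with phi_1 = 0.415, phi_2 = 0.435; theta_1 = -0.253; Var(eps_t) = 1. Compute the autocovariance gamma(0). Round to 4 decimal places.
\gamma(0) = 1.8544

Multiply the model equation by X_{t-k} and take expectations. With theta_0 = psi_0 = 1 and psi_j the MA(infinity) weights, this gives
  gamma(k) - sum_i phi_i gamma(k-i) = c_k,
  c_k = sigma^2 * sum_{j=k..q} theta_j psi_{j-k}   (c_k = 0 for k > q),
using gamma(-m) = gamma(m).
psi-weights needed (psi_j = theta_j + sum_i phi_i psi_{j-i}):
  psi_1 = theta_1 + phi_1 = -0.253 + (0.415) = 0.162
Right-hand sides:
  c_0 = sigma^2 (1 + theta_1 psi_1) = 1 * (1 + (-0.253)(0.162)) = 1 * 0.959014 = 0.959014
  c_1 = sigma^2 theta_1 = 1 * (-0.253) = -0.253
  c_2 = 0
Equations for k = 0, 1, 2 (AR order 2, c_2 = 0):
  (E0) gamma(0) = phi_1 gamma(1) + phi_2 gamma(2) + c_0
  (E1) gamma(1) = phi_1 gamma(0) + phi_2 gamma(1) + c_1
  (E2) gamma(2) = phi_1 gamma(1) + phi_2 gamma(0)
From (E1): gamma(1) = A gamma(0) + B with
  A = phi_1 / (1 - phi_2) = 0.415 / 0.565 = 0.734513,   B = c_1 / (1 - phi_2) = -0.253 / 0.565 = -0.447788.
Insert (E2) into (E0): gamma(0) (1 - phi_2^2) = phi_1 (1 + phi_2) gamma(1) + c_0.
  phi_1 (1 + phi_2) = (0.415)(1.435) = 0.595525,   1 - phi_2^2 = 0.810775.
Replace gamma(1) by A gamma(0) + B and collect gamma(0):
  gamma(0) [0.810775 - (0.595525)(0.734513)] = (0.595525)(-0.447788) + 0.959014
  gamma(0) * 0.373354 = 0.692345
  gamma(0) = 0.692345 / 0.373354 = 1.854394.
Therefore gamma(0) = 1.8544 (to 4 decimal places).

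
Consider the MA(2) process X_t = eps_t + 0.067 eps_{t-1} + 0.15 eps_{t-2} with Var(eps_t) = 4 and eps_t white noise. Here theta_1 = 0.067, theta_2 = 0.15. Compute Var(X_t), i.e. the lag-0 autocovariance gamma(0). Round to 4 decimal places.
\gamma(0) = 4.1080

For an MA(q) process X_t = eps_t + sum_i theta_i eps_{t-i} with
Var(eps_t) = sigma^2, the variance is
  gamma(0) = sigma^2 * (1 + sum_i theta_i^2).
  sum_i theta_i^2 = (0.067)^2 + (0.15)^2 = 0.004489 + 0.0225 = 0.026989.
  gamma(0) = 4 * (1 + 0.026989) = 4 * 1.026989 = 4.107956, which rounds to 4.1080.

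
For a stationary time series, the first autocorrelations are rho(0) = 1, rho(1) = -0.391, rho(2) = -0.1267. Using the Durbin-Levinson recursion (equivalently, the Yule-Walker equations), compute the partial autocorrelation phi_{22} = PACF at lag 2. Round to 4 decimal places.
\phi_{22} = -0.3300

The PACF at lag k is phi_{kk}, the last component of the solution
to the Yule-Walker system G_k phi = r_k where
  (G_k)_{ij} = rho(|i - j|), (r_k)_i = rho(i), i,j = 1..k.
Equivalently, Durbin-Levinson gives phi_{kk} iteratively:
  phi_{11} = rho(1)
  phi_{kk} = [rho(k) - sum_{j=1..k-1} phi_{k-1,j} rho(k-j)]
            / [1 - sum_{j=1..k-1} phi_{k-1,j} rho(j)],
  phi_{k,j} = phi_{k-1,j} - phi_{kk} phi_{k-1,k-j},  j = 1..k-1.
Step k = 1:
  phi_11 = rho(1) = -0.391.
Step k = 2:
  phi_22 = [rho(2) - phi_11 rho(1)] / [1 - phi_11 rho(1)] = [-0.1267 - (-0.391)(-0.391)] / [1 - (-0.391)(-0.391)]
         = -0.279581 / 0.847119 = -0.33.
Therefore phi_{22} = -0.3300.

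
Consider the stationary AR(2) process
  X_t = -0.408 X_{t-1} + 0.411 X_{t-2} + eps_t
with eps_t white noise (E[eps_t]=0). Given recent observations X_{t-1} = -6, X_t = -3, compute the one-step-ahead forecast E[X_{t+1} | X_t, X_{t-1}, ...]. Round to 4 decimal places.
E[X_{t+1} \mid \mathcal F_t] = -1.2420

For an AR(p) model X_t = c + sum_i phi_i X_{t-i} + eps_t, the
one-step-ahead conditional mean is
  E[X_{t+1} | X_t, ...] = c + sum_i phi_i X_{t+1-i}.
Substitute known values:
  E[X_{t+1} | ...] = (-0.408) * (-3) + (0.411) * (-6)
                   = -1.2420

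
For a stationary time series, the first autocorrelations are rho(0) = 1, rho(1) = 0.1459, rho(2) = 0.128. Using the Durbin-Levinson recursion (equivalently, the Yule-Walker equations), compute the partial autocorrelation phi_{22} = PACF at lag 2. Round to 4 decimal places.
\phi_{22} = 0.1090

The PACF at lag k is phi_{kk}, the last component of the solution
to the Yule-Walker system G_k phi = r_k where
  (G_k)_{ij} = rho(|i - j|), (r_k)_i = rho(i), i,j = 1..k.
Equivalently, Durbin-Levinson gives phi_{kk} iteratively:
  phi_{11} = rho(1)
  phi_{kk} = [rho(k) - sum_{j=1..k-1} phi_{k-1,j} rho(k-j)]
            / [1 - sum_{j=1..k-1} phi_{k-1,j} rho(j)],
  phi_{k,j} = phi_{k-1,j} - phi_{kk} phi_{k-1,k-j},  j = 1..k-1.
Step k = 1:
  phi_11 = rho(1) = 0.1459.
Step k = 2:
  phi_22 = [rho(2) - phi_11 rho(1)] / [1 - phi_11 rho(1)] = [0.128 - (0.1459)(0.1459)] / [1 - (0.1459)(0.1459)]
         = 0.10671319 / 0.97871319 = 0.109.
Therefore phi_{22} = 0.1090.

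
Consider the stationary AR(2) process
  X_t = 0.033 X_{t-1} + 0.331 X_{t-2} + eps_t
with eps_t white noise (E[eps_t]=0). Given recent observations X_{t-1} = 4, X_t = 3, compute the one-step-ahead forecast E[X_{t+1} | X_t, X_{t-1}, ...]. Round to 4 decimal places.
E[X_{t+1} \mid \mathcal F_t] = 1.4230

For an AR(p) model X_t = c + sum_i phi_i X_{t-i} + eps_t, the
one-step-ahead conditional mean is
  E[X_{t+1} | X_t, ...] = c + sum_i phi_i X_{t+1-i}.
Substitute known values:
  E[X_{t+1} | ...] = (0.033) * (3) + (0.331) * (4)
                   = 1.4230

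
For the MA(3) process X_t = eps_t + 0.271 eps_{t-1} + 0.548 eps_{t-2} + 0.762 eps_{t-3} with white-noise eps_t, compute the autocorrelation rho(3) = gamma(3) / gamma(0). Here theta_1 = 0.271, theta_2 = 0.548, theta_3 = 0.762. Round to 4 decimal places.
\rho(3) = 0.3899

For an MA(q) process with theta_0 = 1, the autocovariance is
  gamma(k) = sigma^2 * sum_{i=0..q-k} theta_i * theta_{i+k},
and rho(k) = gamma(k) / gamma(0). Sigma^2 cancels.
  numerator   = (1)*(0.762) = 0.762.
  denominator = (1)^2 + (0.271)^2 + (0.548)^2 + (0.762)^2 = 1.954389.
  rho(3) = 0.762 / 1.954389 = 0.3899.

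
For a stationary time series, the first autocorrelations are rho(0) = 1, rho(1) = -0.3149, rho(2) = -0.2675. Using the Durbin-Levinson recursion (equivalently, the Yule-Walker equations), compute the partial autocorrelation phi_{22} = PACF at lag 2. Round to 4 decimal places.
\phi_{22} = -0.4070

The PACF at lag k is phi_{kk}, the last component of the solution
to the Yule-Walker system G_k phi = r_k where
  (G_k)_{ij} = rho(|i - j|), (r_k)_i = rho(i), i,j = 1..k.
Equivalently, Durbin-Levinson gives phi_{kk} iteratively:
  phi_{11} = rho(1)
  phi_{kk} = [rho(k) - sum_{j=1..k-1} phi_{k-1,j} rho(k-j)]
            / [1 - sum_{j=1..k-1} phi_{k-1,j} rho(j)],
  phi_{k,j} = phi_{k-1,j} - phi_{kk} phi_{k-1,k-j},  j = 1..k-1.
Step k = 1:
  phi_11 = rho(1) = -0.3149.
Step k = 2:
  phi_22 = [rho(2) - phi_11 rho(1)] / [1 - phi_11 rho(1)] = [-0.2675 - (-0.3149)(-0.3149)] / [1 - (-0.3149)(-0.3149)]
         = -0.36666201 / 0.90083799 = -0.407.
Therefore phi_{22} = -0.4070.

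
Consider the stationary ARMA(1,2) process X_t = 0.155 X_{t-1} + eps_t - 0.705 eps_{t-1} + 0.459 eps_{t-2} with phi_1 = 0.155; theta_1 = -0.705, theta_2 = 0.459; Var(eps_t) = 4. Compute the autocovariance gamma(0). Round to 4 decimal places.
\gamma(0) = 5.7825

Multiply the model equation by X_{t-k} and take expectations. With theta_0 = psi_0 = 1 and psi_j the MA(infinity) weights, this gives
  gamma(k) - sum_i phi_i gamma(k-i) = c_k,
  c_k = sigma^2 * sum_{j=k..q} theta_j psi_{j-k}   (c_k = 0 for k > q),
using gamma(-m) = gamma(m).
psi-weights needed (psi_j = theta_j + sum_i phi_i psi_{j-i}):
  psi_1 = theta_1 + phi_1 = -0.705 + (0.155) = -0.55
  psi_2 = theta_2 + phi_1 psi_1 = 0.459 + (0.155)(-0.55) = 0.37375
Right-hand sides:
  c_0 = sigma^2 (1 + theta_1 psi_1 + theta_2 psi_2) = 4 * (1 + (-0.705)(-0.55) + (0.459)(0.37375)) = 4 * 1.559301 = 6.237205
  c_1 = sigma^2 (theta_1 + theta_2 psi_1) = 4 * (-0.705 + (0.459)(-0.55)) = -3.8298
  c_2 = sigma^2 theta_2 = 4 * (0.459) = 1.836
Equations for k = 0 and k = 1 (AR order 1):
  gamma(0) = phi_1 gamma(1) + c_0
  gamma(1) = phi_1 gamma(0) + c_1
Substituting the second into the first: gamma(0) (1 - phi_1^2) = c_0 + phi_1 c_1, so
  gamma(0) = (c_0 + phi_1 c_1) / (1 - phi_1^2) = (6.237205 + (0.155)(-3.8298)) / (1 - (0.155)^2) = 5.643586 / 0.975975 = 5.782511.
Therefore gamma(0) = 5.7825 (to 4 decimal places).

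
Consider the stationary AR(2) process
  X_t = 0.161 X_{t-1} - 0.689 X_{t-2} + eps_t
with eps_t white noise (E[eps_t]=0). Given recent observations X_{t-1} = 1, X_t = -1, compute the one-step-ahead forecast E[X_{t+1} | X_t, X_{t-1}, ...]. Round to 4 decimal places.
E[X_{t+1} \mid \mathcal F_t] = -0.8500

For an AR(p) model X_t = c + sum_i phi_i X_{t-i} + eps_t, the
one-step-ahead conditional mean is
  E[X_{t+1} | X_t, ...] = c + sum_i phi_i X_{t+1-i}.
Substitute known values:
  E[X_{t+1} | ...] = (0.161) * (-1) + (-0.689) * (1)
                   = -0.8500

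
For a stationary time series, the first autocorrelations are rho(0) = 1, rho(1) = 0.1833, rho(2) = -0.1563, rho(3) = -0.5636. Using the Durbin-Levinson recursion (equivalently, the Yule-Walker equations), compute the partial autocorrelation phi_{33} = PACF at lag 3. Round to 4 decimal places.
\phi_{33} = -0.5310

The PACF at lag k is phi_{kk}, the last component of the solution
to the Yule-Walker system G_k phi = r_k where
  (G_k)_{ij} = rho(|i - j|), (r_k)_i = rho(i), i,j = 1..k.
Equivalently, Durbin-Levinson gives phi_{kk} iteratively:
  phi_{11} = rho(1)
  phi_{kk} = [rho(k) - sum_{j=1..k-1} phi_{k-1,j} rho(k-j)]
            / [1 - sum_{j=1..k-1} phi_{k-1,j} rho(j)],
  phi_{k,j} = phi_{k-1,j} - phi_{kk} phi_{k-1,k-j},  j = 1..k-1.
Step k = 1:
  phi_11 = rho(1) = 0.1833.
Step k = 2:
  phi_22 = [rho(2) - phi_11 rho(1)] / [1 - phi_11 rho(1)] = [-0.1563 - (0.1833)(0.1833)] / [1 - (0.1833)(0.1833)]
         = -0.18989889 / 0.96640111 = -0.196501.
  Update: phi_21 = phi_11 - phi_22 phi_11 = 0.1833 - (-0.196501)(0.1833) = 0.219319.
Step k = 3:
  phi_33 = [rho(3) - phi_21 rho(2) - phi_22 rho(1)] / [1 - phi_21 rho(1) - phi_22 rho(2)]
    numerator   = -0.5636 - (0.219319)(-0.1563) - (-0.196501)(0.1833) = -0.49330184
    denominator = 1 - (0.219319)(0.1833) - (-0.196501)(-0.1563) = 0.92908577
  phi_33 = -0.49330184 / 0.92908577 = -0.531.
Therefore phi_{33} = -0.5310.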